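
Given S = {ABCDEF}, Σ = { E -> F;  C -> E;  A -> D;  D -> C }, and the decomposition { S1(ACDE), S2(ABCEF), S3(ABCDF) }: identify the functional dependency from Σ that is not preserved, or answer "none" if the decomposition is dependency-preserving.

none

E → F lies within S2.
C → E lies within S1.
A → D lies within S1.
D → C lies within S1.
Every dependency is enforceable on the fragments, so the decomposition is dependency-preserving.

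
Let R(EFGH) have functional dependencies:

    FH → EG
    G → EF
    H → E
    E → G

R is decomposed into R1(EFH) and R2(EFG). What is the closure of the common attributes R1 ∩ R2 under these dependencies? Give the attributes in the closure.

R1 ∩ R2 = {EF}.
E → G applies, adding G
Closure: {EFG}.

EFG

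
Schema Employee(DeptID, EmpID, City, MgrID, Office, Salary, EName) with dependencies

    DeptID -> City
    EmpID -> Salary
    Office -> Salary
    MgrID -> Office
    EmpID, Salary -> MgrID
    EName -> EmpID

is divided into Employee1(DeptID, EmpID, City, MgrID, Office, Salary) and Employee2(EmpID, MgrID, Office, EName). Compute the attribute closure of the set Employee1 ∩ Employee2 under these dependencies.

Employee1 ∩ Employee2 = {EmpID, MgrID, Office}.
EmpID → Salary applies, adding Salary
Closure: {EmpID, MgrID, Office, Salary}.

EmpID, MgrID, Office, Salary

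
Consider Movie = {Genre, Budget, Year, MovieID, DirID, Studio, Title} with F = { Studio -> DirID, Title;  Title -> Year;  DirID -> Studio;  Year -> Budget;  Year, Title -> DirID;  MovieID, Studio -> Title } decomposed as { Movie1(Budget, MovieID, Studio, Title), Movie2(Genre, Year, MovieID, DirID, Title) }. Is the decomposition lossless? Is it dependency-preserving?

lossless but not dependency-preserving

Lossless test: (MovieID, Title)⁺ = {Budget, Year, MovieID, DirID, Studio, Title}, which contains all of one fragment — lossless.
Dependency preservation: the restricted closure of {Year} across the fragments never reaches {Budget}, so Year → Budget cannot be enforced without a join — not preserved.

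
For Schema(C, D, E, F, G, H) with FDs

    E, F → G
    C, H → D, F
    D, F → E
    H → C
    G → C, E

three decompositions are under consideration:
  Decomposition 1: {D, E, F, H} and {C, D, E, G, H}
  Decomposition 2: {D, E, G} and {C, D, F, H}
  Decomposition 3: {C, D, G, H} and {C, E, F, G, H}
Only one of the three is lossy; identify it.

Decomposition 2

Decomposition 1: common = {D, E, H}, closure = {C, D, E, F, G, H} → lossless.
Decomposition 2: common = {D}, closure = {D} → lossy.
Decomposition 3: common = {C, G, H}, closure = {C, D, E, F, G, H} → lossless.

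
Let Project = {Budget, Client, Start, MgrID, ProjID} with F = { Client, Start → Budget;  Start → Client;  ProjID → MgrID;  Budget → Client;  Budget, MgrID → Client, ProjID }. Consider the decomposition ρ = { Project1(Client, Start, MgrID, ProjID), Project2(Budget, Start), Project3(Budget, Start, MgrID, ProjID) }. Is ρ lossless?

Yes

Chase test. Columns are Budget, Client, Start, MgrID, ProjID; row i has aⱼ where attribute j ∈ Projecti, else bᵢⱼ.
Initial tableau (one row per fragment):
  row 1: b11 a2 a3 a4 a5
  row 2: a1 b22 a3 b24 b25
  row 3: a1 b32 a3 a4 a5
Rows 1 and 2 agree on Start; apply Start→Client and equate their Client entries.
Rows 1 and 3 agree on Start; apply Start→Client and equate their Client entries.
Rows 1 and 2 agree on Client, Start; apply Client, Start→Budget and equate their Budget entries.
Row 1 is now all distinguished symbols — the join is lossless.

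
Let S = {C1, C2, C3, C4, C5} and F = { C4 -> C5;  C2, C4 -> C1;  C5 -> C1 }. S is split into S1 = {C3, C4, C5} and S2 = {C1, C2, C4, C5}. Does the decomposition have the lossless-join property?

Common attributes: S1 ∩ S2 = {C4, C5}.
Closure of {C4, C5}: C5 → C1 applies, adding C1. So (C4, C5)⁺ = {C1, C4, C5}.
The closure contains neither all of S1 = {C3, C4, C5} nor all of S2 = {C1, C2, C4, C5}, so the common attributes are not a superkey of either fragment. The join is lossy.

No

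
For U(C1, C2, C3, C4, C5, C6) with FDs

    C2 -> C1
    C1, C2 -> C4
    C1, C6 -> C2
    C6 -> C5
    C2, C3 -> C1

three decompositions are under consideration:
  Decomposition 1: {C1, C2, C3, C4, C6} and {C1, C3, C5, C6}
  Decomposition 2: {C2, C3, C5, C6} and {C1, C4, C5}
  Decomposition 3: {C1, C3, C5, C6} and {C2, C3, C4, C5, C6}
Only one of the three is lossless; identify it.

Decomposition 1

Decomposition 1: common = {C1, C3, C6}, closure = {C1, C2, C3, C4, C5, C6} → lossless.
Decomposition 2: common = {C5}, closure = {C5} → lossy.
Decomposition 3: common = {C3, C5, C6}, closure = {C3, C5, C6} → lossy.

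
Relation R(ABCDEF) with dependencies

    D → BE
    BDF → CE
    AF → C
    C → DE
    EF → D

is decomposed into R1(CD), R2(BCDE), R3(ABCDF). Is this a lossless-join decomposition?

Yes

Chase test. Columns are ABCDEF; row i has aⱼ where attribute j ∈ Ri, else bᵢⱼ.
Initial tableau (one row per fragment):
  row 1: b11 b12 a3 a4 b15 b16
  row 2: b21 a2 a3 a4 a5 b26
  row 3: a1 a2 a3 a4 b35 a6
Rows 1 and 2 agree on D; apply D→BE and equate their BE entries.
Rows 1 and 3 agree on D; apply D→BE and equate their BE entries.
Row 3 is now all distinguished symbols — the join is lossless.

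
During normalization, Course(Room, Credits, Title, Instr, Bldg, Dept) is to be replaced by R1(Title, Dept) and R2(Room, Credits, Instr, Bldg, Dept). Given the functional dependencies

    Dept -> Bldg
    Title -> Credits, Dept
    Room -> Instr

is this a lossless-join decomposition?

Common attributes: R1 ∩ R2 = {Dept}.
Closure of {Dept}: Dept → Bldg applies, adding Bldg. So (Dept)⁺ = {Bldg, Dept}.
The closure contains neither all of R1 = {Title, Dept} nor all of R2 = {Room, Credits, Instr, Bldg, Dept}, so the common attributes are not a superkey of either fragment. The join is lossy.

No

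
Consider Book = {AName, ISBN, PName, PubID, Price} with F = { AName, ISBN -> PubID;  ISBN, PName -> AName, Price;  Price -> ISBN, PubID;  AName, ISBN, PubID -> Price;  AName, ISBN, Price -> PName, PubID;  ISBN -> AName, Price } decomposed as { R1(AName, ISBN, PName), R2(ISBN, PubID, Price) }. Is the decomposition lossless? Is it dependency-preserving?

Lossless test: (ISBN)⁺ = {AName, ISBN, PName, PubID, Price}, which contains all of one fragment — lossless.
Dependency preservation: AName, ISBN → PubID; ISBN, PName → AName, Price; AName, ISBN, PubID → Price; AName, ISBN, Price → PName, PubID; ISBN → AName, Price are not contained in any single fragment, but the restricted closure of each left-hand side across the fragments still reaches the right-hand side; the remaining FDs each lie inside some fragment. All dependencies are preserved.

lossless and dependency-preserving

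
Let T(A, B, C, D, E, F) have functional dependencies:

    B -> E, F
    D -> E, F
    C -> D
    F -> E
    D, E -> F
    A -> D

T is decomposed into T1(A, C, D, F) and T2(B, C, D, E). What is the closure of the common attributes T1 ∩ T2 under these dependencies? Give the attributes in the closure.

T1 ∩ T2 = {C, D}.
D → E, F applies, adding E, F
Closure: {C, D, E, F}.

C, D, E, F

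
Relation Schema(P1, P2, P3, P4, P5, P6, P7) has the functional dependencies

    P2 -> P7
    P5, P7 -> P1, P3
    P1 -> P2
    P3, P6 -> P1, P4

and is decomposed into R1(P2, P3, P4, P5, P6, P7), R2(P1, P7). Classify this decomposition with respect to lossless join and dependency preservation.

lossy and not dependency-preserving

Lossless test: (P7)⁺ = {P7}, which is a superkey of neither fragment — lossy.
Dependency preservation: the restricted closure of {P5, P7} across the fragments never reaches {P1, P3}, so P5, P7 → P1, P3 cannot be enforced without a join — not preserved.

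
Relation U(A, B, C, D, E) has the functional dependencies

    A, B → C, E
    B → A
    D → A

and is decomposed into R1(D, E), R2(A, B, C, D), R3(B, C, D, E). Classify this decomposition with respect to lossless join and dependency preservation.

lossless and dependency-preserving

Lossless test (chase): Rows 2 and 3 agree on B; apply B→A and equate their A entries. Rows 1 and 2 agree on D; apply D→A and equate their A entries. Rows 2 and 3 agree on A, B; apply A, B→C, E and equate their C, E entries. Row 2 is now all distinguished symbols — the join is lossless.
Dependency preservation: A, B → C, E is not contained in any single fragment, but the restricted closure of its left-hand side across the fragments still reaches the right-hand side; the remaining FDs each lie inside some fragment. All dependencies are preserved.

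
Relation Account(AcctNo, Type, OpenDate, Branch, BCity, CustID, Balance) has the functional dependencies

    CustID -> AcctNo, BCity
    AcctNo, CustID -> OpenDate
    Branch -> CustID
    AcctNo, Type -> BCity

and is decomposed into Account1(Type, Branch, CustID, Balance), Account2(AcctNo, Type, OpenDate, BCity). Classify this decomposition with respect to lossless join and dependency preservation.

Lossless test: (Type)⁺ = {Type}, which is a superkey of neither fragment — lossy.
Dependency preservation: the restricted closure of {CustID} across the fragments never reaches {AcctNo, BCity}, so CustID → AcctNo, BCity cannot be enforced without a join — not preserved.

lossy and not dependency-preserving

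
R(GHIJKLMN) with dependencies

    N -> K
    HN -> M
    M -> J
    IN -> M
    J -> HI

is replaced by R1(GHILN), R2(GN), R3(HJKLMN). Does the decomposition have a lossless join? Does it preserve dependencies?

lossless but not dependency-preserving

Lossless test (chase): Rows 1 and 2 agree on N; apply N→K and equate their K entries. Rows 1 and 3 agree on N; apply N→K and equate their K entries. Rows 1 and 3 agree on HN; apply HN→M and equate their M entries. Rows 1 and 3 agree on M; apply M→J and equate their J entries. Rows 1 and 3 agree on J; apply J→HI and equate their HI entries. Row 1 is now all distinguished symbols — the join is lossless.
Dependency preservation: the restricted closure of {J} across the fragments never reaches {HI}, so J → HI cannot be enforced without a join — not preserved.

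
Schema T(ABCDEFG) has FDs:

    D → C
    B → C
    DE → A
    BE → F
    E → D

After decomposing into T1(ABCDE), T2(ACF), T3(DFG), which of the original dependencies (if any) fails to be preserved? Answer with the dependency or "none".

BE → F

Check BE → F: no single fragment contains all of {BEF}, and the restricted closure of {BE} across the fragments never reaches {F}.
D → C is preserved.
B → C is preserved.
DE → A is preserved.
E → D is preserved.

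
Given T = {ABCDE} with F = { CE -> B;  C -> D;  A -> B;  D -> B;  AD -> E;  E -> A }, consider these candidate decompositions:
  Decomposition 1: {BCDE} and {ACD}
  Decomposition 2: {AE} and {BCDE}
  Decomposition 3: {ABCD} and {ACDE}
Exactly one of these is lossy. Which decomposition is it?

Decomposition 1: common = {CD}, closure = {BCD} → lossy.
Decomposition 2: common = {E}, closure = {ABE} → lossless.
Decomposition 3: common = {ACD}, closure = {ABCDE} → lossless.

Decomposition 1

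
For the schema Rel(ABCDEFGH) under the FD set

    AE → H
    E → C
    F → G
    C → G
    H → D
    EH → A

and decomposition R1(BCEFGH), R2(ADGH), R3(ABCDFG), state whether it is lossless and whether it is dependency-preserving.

Lossless test (chase): Rows 1 and 2 agree on H; apply H→D and equate their D entries. No row becomes fully distinguished — the join is lossy.
Dependency preservation: the restricted closure of {AE} across the fragments never reaches {H}, so AE → H cannot be enforced without a join — not preserved.

lossy and not dependency-preserving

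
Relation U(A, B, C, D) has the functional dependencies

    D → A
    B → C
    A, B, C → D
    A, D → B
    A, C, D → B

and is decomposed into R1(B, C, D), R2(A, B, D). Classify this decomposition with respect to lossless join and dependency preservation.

lossless and dependency-preserving

Lossless test: (B, D)⁺ = {A, B, C, D}, which contains all of one fragment — lossless.
Dependency preservation: A, B, C → D; A, C, D → B are not contained in any single fragment, but the restricted closure of each left-hand side across the fragments still reaches the right-hand side; the remaining FDs each lie inside some fragment. All dependencies are preserved.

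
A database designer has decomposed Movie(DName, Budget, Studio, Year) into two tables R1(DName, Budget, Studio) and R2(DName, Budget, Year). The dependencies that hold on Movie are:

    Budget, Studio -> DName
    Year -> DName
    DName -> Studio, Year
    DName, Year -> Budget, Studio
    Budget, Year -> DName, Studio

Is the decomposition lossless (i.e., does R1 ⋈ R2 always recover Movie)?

Common attributes: R1 ∩ R2 = {DName, Budget}.
Closure of {DName, Budget}: DName → Studio, Year applies, adding Studio, Year. So (DName, Budget)⁺ = {DName, Budget, Studio, Year}.
This closure contains every attribute of R1, so R1 ∩ R2 → R1. The join is lossless.

Yes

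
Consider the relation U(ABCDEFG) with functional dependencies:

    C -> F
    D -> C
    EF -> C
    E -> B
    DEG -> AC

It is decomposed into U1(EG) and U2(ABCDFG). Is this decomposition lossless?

No

Common attributes: U1 ∩ U2 = {G}.
No dependency enlarges {G}, so (G)⁺ = {G}.
The closure contains neither all of U1 = {EG} nor all of U2 = {ABCDFG}, so the common attributes are not a superkey of either fragment. The join is lossy.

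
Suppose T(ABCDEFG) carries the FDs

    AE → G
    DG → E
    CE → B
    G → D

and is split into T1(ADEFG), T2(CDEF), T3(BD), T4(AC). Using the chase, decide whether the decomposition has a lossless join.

No

Chase test. Columns are ABCDEFG; row i has aⱼ where attribute j ∈ Ti, else bᵢⱼ.
Initial tableau (one row per fragment):
  row 1: a1 b12 b13 a4 a5 a6 a7
  row 2: b21 b22 a3 a4 a5 a6 b27
  row 3: b31 a2 b33 a4 b35 b36 b37
  row 4: a1 b42 a3 b44 b45 b46 b47
No row becomes fully distinguished — the join is lossy.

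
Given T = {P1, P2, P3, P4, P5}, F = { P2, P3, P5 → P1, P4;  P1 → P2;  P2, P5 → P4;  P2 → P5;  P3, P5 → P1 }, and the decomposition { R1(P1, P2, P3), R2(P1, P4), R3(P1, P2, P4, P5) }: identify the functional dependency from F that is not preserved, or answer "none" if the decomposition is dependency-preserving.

Check P3, P5 → P1: no single fragment contains all of {P1, P3, P5}, and the restricted closure of {P3, P5} across the fragments never reaches {P1}.
P2, P3, P5 → P1, P4 is preserved.
P1 → P2 is preserved.
P2, P5 → P4 is preserved.
P2 → P5 is preserved.

P3, P5 → P1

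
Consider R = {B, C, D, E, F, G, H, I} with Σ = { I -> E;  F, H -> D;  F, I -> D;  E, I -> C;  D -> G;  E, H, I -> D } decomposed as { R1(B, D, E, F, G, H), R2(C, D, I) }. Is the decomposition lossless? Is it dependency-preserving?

lossy and not dependency-preserving

Lossless test: (D)⁺ = {D, G}, which is a superkey of neither fragment — lossy.
Dependency preservation: the restricted closure of {I} across the fragments never reaches {E}, so I → E cannot be enforced without a join — not preserved.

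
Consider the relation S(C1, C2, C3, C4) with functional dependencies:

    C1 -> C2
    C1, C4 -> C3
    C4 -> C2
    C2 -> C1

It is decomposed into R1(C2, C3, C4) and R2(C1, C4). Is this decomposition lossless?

Common attributes: R1 ∩ R2 = {C4}.
Closure of {C4}: C4 → C2 applies, adding C2; C2 → C1 applies, adding C1; C1, C4 → C3 applies, adding C3. So (C4)⁺ = {C1, C2, C3, C4}.
This closure contains every attribute of R1, so R1 ∩ R2 → R1. The join is lossless.

Yes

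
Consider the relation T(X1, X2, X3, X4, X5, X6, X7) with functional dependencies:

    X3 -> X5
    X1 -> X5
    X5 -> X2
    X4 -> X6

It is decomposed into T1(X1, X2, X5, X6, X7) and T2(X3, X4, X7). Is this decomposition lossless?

No

Common attributes: T1 ∩ T2 = {X7}.
No dependency enlarges {X7}, so (X7)⁺ = {X7}.
The closure contains neither all of T1 = {X1, X2, X5, X6, X7} nor all of T2 = {X3, X4, X7}, so the common attributes are not a superkey of either fragment. The join is lossy.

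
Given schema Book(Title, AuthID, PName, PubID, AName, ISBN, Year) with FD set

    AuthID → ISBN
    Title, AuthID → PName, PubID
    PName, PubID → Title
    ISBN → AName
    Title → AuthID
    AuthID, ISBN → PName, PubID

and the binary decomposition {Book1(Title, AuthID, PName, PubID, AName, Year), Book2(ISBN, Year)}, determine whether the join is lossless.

No

Common attributes: Book1 ∩ Book2 = {Year}.
No dependency enlarges {Year}, so (Year)⁺ = {Year}.
The closure contains neither all of Book1 = {Title, AuthID, PName, PubID, AName, Year} nor all of Book2 = {ISBN, Year}, so the common attributes are not a superkey of either fragment. The join is lossy.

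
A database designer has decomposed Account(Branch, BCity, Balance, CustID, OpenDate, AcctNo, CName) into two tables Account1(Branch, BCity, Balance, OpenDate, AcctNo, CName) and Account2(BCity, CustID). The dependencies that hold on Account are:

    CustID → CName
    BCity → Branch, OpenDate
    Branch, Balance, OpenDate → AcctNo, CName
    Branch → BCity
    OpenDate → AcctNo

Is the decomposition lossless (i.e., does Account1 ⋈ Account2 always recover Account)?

Common attributes: Account1 ∩ Account2 = {BCity}.
Closure of {BCity}: BCity → Branch, OpenDate applies, adding Branch, OpenDate; OpenDate → AcctNo applies, adding AcctNo. So (BCity)⁺ = {Branch, BCity, OpenDate, AcctNo}.
The closure contains neither all of Account1 = {Branch, BCity, Balance, OpenDate, AcctNo, CName} nor all of Account2 = {BCity, CustID}, so the common attributes are not a superkey of either fragment. The join is lossy.

No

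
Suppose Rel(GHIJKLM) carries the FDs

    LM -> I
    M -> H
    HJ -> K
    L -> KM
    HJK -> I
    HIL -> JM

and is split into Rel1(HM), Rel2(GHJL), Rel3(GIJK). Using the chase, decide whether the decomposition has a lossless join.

No

Chase test. Columns are GHIJKLM; row i has aⱼ where attribute j ∈ Reli, else bᵢⱼ.
Initial tableau (one row per fragment):
  row 1: b11 a2 b13 b14 b15 b16 a7
  row 2: a1 a2 b23 a4 b25 a6 b27
  row 3: a1 b32 a3 a4 a5 b36 b37
No row becomes fully distinguished — the join is lossy.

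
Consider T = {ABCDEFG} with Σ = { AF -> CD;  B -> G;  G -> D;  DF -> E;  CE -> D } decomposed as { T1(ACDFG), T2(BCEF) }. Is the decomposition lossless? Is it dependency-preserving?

Lossless test: (CF)⁺ = {CF}, which is a superkey of neither fragment — lossy.
Dependency preservation: the restricted closure of {B} across the fragments never reaches {G}, so B → G cannot be enforced without a join — not preserved.

lossy and not dependency-preserving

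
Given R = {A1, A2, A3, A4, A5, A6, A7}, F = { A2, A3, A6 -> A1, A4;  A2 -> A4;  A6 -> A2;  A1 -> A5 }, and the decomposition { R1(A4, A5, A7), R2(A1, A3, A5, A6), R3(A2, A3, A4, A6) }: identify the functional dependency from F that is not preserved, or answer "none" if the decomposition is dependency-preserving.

none

A2, A3, A6 → A1, A4: restricted closure across fragments reaches A1, A4.
A2 → A4 lies within R3.
A6 → A2 lies within R3.
A1 → A5 lies within R2.
Every dependency is enforceable on the fragments, so the decomposition is dependency-preserving.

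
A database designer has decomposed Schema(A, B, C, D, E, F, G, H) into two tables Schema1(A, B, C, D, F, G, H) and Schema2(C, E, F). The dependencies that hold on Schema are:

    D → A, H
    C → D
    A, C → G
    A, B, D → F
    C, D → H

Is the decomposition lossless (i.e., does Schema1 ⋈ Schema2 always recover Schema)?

Common attributes: Schema1 ∩ Schema2 = {C, F}.
Closure of {C, F}: C → D applies, adding D; C, D → H applies, adding H; D → A, H applies, adding A; A, C → G applies, adding G. So (C, F)⁺ = {A, C, D, F, G, H}.
The closure contains neither all of Schema1 = {A, B, C, D, F, G, H} nor all of Schema2 = {C, E, F}, so the common attributes are not a superkey of either fragment. The join is lossy.

No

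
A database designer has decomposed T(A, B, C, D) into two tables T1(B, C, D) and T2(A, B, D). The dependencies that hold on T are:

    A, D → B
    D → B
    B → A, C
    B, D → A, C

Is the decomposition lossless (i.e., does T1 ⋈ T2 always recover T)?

Yes

Common attributes: T1 ∩ T2 = {B, D}.
Closure of {B, D}: B → A, C applies, adding A, C. So (B, D)⁺ = {A, B, C, D}.
This closure contains every attribute of T1, so T1 ∩ T2 → T1. The join is lossless.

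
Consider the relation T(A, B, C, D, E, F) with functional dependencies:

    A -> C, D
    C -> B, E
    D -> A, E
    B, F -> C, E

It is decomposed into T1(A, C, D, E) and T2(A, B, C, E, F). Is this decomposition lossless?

Yes

Common attributes: T1 ∩ T2 = {A, C, E}.
Closure of {A, C, E}: A → C, D applies, adding D; C → B, E applies, adding B. So (A, C, E)⁺ = {A, B, C, D, E}.
This closure contains every attribute of T1, so T1 ∩ T2 → T1. The join is lossless.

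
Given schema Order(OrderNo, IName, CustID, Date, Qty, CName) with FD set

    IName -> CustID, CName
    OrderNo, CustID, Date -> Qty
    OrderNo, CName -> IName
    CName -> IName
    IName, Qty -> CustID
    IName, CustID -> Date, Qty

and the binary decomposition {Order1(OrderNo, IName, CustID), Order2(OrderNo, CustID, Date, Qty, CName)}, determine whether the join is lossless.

No

Common attributes: Order1 ∩ Order2 = {OrderNo, CustID}.
No dependency enlarges {OrderNo, CustID}, so (OrderNo, CustID)⁺ = {OrderNo, CustID}.
The closure contains neither all of Order1 = {OrderNo, IName, CustID} nor all of Order2 = {OrderNo, CustID, Date, Qty, CName}, so the common attributes are not a superkey of either fragment. The join is lossy.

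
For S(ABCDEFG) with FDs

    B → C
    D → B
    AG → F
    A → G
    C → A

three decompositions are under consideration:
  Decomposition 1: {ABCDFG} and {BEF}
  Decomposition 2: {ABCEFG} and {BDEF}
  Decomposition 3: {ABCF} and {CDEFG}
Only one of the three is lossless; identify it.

Decomposition 2

Decomposition 1: common = {BF}, closure = {ABCFG} → lossy.
Decomposition 2: common = {BEF}, closure = {ABCEFG} → lossless.
Decomposition 3: common = {CF}, closure = {ACFG} → lossy.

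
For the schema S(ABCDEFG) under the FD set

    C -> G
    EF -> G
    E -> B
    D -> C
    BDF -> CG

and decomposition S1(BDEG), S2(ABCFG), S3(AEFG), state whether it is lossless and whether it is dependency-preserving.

Lossless test (chase): Rows 1 and 3 agree on E; apply E→B and equate their B entries. No row becomes fully distinguished — the join is lossy.
Dependency preservation: the restricted closure of {D} across the fragments never reaches {C}, so D → C cannot be enforced without a join — not preserved.

lossy and not dependency-preserving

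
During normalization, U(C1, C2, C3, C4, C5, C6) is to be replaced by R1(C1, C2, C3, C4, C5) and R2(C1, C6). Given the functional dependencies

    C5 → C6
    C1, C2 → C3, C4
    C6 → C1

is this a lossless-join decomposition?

Common attributes: R1 ∩ R2 = {C1}.
No dependency enlarges {C1}, so (C1)⁺ = {C1}.
The closure contains neither all of R1 = {C1, C2, C3, C4, C5} nor all of R2 = {C1, C6}, so the common attributes are not a superkey of either fragment. The join is lossy.

No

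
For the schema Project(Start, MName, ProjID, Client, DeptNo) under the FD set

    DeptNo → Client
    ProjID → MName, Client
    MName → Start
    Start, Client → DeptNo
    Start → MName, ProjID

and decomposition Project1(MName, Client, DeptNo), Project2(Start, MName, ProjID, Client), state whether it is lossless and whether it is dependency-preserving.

lossless and dependency-preserving

Lossless test: (MName, Client)⁺ = {Start, MName, ProjID, Client, DeptNo}, which contains all of one fragment — lossless.
Dependency preservation: Start, Client → DeptNo is not contained in any single fragment, but the restricted closure of its left-hand side across the fragments still reaches the right-hand side; the remaining FDs each lie inside some fragment. All dependencies are preserved.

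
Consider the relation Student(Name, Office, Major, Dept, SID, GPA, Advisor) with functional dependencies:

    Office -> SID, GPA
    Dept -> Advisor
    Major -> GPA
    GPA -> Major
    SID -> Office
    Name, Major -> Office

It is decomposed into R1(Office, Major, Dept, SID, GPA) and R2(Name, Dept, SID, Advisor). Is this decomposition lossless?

Common attributes: R1 ∩ R2 = {Dept, SID}.
Closure of {Dept, SID}: Dept → Advisor applies, adding Advisor; SID → Office applies, adding Office; Office → SID, GPA applies, adding GPA; GPA → Major applies, adding Major. So (Dept, SID)⁺ = {Office, Major, Dept, SID, GPA, Advisor}.
This closure contains every attribute of R1, so R1 ∩ R2 → R1. The join is lossless.

Yes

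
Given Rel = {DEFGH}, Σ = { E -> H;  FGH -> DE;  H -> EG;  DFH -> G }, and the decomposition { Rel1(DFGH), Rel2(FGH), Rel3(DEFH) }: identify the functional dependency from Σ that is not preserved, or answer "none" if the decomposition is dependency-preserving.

none

E → H lies within Rel3.
FGH → DE: restricted closure across fragments reaches DE.
H → EG: restricted closure across fragments reaches EG.
DFH → G lies within Rel1.
Every dependency is enforceable on the fragments, so the decomposition is dependency-preserving.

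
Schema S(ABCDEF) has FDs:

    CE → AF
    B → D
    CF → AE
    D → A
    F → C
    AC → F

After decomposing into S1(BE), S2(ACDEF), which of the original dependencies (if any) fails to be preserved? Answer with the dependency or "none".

B → D

Check B → D: no single fragment contains all of {BD}, and the restricted closure of {B} across the fragments never reaches {D}.
CE → AF is preserved.
CF → AE is preserved.
D → A is preserved.
F → C is preserved.
AC → F is preserved.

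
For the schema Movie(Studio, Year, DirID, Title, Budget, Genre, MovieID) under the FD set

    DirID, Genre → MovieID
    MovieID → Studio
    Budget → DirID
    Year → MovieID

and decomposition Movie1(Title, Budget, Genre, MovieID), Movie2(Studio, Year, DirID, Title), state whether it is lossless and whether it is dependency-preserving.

lossy and not dependency-preserving

Lossless test: (Title)⁺ = {Title}, which is a superkey of neither fragment — lossy.
Dependency preservation: the restricted closure of {DirID, Genre} across the fragments never reaches {MovieID}, so DirID, Genre → MovieID cannot be enforced without a join — not preserved.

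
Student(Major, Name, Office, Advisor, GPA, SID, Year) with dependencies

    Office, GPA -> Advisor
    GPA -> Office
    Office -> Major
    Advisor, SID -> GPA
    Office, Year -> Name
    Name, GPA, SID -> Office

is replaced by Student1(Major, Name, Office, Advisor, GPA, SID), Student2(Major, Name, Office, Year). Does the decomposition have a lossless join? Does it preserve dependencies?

lossy but dependency-preserving

Lossless test: (Major, Name, Office)⁺ = {Major, Name, Office}, which is a superkey of neither fragment — lossy.
Dependency preservation: every FD's attributes lie within a single fragment, so each can be enforced locally — preserved.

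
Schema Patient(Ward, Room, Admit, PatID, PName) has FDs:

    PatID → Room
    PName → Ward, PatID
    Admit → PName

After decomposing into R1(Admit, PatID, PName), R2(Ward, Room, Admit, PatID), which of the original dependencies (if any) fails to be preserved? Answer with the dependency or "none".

Check PName → Ward, PatID: no single fragment contains all of {Ward, PatID, PName}, and the restricted closure of {PName} across the fragments never reaches {Ward, PatID}.
PatID → Room is preserved.
Admit → PName is preserved.

PName → Ward, PatID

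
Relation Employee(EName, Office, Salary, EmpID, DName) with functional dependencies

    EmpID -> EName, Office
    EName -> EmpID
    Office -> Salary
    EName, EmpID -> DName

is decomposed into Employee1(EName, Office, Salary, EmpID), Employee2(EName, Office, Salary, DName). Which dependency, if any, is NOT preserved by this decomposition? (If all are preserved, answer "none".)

EmpID → EName, Office lies within Employee1.
EName → EmpID lies within Employee1.
Office → Salary lies within Employee1.
EName, EmpID → DName: restricted closure across fragments reaches DName.
Every dependency is enforceable on the fragments, so the decomposition is dependency-preserving.

none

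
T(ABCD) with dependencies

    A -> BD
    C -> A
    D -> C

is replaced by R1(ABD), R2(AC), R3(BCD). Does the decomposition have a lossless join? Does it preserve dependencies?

Lossless test (chase): Rows 1 and 2 agree on A; apply A→BD and equate their BD entries. Rows 2 and 3 agree on C; apply C→A and equate their A entries. Rows 1 and 2 agree on D; apply D→C and equate their C entries. Row 1 is now all distinguished symbols — the join is lossless.
Dependency preservation: every FD's attributes lie within a single fragment, so each can be enforced locally — preserved.

lossless and dependency-preserving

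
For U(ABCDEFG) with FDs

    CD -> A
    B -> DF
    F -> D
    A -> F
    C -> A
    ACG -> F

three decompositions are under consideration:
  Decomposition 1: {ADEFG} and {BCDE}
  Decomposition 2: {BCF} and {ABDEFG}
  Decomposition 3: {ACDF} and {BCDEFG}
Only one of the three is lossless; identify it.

Decomposition 3

Decomposition 1: common = {DE}, closure = {DE} → lossy.
Decomposition 2: common = {BF}, closure = {BDF} → lossy.
Decomposition 3: common = {CDF}, closure = {ACDF} → lossless.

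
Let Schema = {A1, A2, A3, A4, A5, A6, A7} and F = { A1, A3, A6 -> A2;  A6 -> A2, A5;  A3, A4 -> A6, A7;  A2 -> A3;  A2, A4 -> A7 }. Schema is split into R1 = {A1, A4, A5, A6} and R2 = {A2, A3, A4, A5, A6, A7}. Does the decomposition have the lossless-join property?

Common attributes: R1 ∩ R2 = {A4, A5, A6}.
Closure of {A4, A5, A6}: A6 → A2, A5 applies, adding A2; A2 → A3 applies, adding A3; A2, A4 → A7 applies, adding A7. So (A4, A5, A6)⁺ = {A2, A3, A4, A5, A6, A7}.
This closure contains every attribute of R2, so R1 ∩ R2 → R2. The join is lossless.

Yes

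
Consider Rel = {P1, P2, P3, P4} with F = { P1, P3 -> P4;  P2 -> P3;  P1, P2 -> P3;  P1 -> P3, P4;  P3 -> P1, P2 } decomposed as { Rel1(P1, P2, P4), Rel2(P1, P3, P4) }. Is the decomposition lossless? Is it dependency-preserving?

Lossless test: (P1, P4)⁺ = {P1, P2, P3, P4}, which contains all of one fragment — lossless.
Dependency preservation: P2 → P3; P1, P2 → P3; P3 → P1, P2 are not contained in any single fragment, but the restricted closure of each left-hand side across the fragments still reaches the right-hand side; the remaining FDs each lie inside some fragment. All dependencies are preserved.

lossless and dependency-preserving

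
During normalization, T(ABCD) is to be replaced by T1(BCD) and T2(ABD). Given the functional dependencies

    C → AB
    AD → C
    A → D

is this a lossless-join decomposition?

No

Common attributes: T1 ∩ T2 = {BD}.
No dependency enlarges {BD}, so (BD)⁺ = {BD}.
The closure contains neither all of T1 = {BCD} nor all of T2 = {ABD}, so the common attributes are not a superkey of either fragment. The join is lossy.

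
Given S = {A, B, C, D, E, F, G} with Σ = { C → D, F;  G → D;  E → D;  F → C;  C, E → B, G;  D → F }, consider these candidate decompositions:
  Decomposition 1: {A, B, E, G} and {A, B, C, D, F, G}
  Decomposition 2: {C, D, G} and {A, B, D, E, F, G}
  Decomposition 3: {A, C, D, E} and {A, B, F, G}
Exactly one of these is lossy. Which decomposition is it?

Decomposition 1: common = {A, B, G}, closure = {A, B, C, D, F, G} → lossless.
Decomposition 2: common = {D, G}, closure = {C, D, F, G} → lossless.
Decomposition 3: common = {A}, closure = {A} → lossy.

Decomposition 3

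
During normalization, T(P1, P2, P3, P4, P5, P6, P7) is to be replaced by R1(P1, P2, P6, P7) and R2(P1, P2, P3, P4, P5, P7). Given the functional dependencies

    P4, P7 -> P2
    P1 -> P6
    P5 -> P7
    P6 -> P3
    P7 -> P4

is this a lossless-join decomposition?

Yes

Common attributes: R1 ∩ R2 = {P1, P2, P7}.
Closure of {P1, P2, P7}: P1 → P6 applies, adding P6; P6 → P3 applies, adding P3; P7 → P4 applies, adding P4. So (P1, P2, P7)⁺ = {P1, P2, P3, P4, P6, P7}.
This closure contains every attribute of R1, so R1 ∩ R2 → R1. The join is lossless.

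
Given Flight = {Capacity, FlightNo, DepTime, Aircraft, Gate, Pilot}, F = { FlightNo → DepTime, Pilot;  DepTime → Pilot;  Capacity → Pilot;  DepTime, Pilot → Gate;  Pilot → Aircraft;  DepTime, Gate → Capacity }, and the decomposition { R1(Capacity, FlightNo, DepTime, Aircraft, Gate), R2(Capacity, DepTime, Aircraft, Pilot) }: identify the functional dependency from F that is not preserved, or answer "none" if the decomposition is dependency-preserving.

FlightNo → DepTime, Pilot: restricted closure across fragments reaches DepTime, Pilot.
DepTime → Pilot lies within R2.
Capacity → Pilot lies within R2.
DepTime, Pilot → Gate: restricted closure across fragments reaches Gate.
Pilot → Aircraft lies within R2.
DepTime, Gate → Capacity lies within R1.
Every dependency is enforceable on the fragments, so the decomposition is dependency-preserving.

none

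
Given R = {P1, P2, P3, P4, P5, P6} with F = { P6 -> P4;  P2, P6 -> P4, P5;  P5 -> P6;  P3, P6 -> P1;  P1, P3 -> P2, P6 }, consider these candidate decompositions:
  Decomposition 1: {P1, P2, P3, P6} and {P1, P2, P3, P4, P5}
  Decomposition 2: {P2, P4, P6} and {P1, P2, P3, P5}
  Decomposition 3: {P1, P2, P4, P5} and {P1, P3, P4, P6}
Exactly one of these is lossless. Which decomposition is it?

Decomposition 1

Decomposition 1: common = {P1, P2, P3}, closure = {P1, P2, P3, P4, P5, P6} → lossless.
Decomposition 2: common = {P2}, closure = {P2} → lossy.
Decomposition 3: common = {P1, P4}, closure = {P1, P4} → lossy.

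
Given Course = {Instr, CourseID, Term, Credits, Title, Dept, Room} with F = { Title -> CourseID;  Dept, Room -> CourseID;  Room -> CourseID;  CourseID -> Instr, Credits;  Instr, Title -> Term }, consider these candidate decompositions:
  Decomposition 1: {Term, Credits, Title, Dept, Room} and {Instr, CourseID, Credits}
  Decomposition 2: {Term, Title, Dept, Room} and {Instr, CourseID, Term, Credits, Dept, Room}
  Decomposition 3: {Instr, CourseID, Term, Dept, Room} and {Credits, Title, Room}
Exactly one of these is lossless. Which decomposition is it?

Decomposition 1: common = {Credits}, closure = {Credits} → lossy.
Decomposition 2: common = {Term, Dept, Room}, closure = {Instr, CourseID, Term, Credits, Dept, Room} → lossless.
Decomposition 3: common = {Room}, closure = {Instr, CourseID, Credits, Room} → lossy.

Decomposition 2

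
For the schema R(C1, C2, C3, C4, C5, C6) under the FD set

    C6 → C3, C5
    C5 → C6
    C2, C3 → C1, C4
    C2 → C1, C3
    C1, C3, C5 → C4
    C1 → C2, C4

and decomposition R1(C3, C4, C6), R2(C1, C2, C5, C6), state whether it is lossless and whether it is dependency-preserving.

Lossless test: (C6)⁺ = {C3, C5, C6}, which is a superkey of neither fragment — lossy.
Dependency preservation: the restricted closure of {C2, C3} across the fragments never reaches {C1, C4}, so C2, C3 → C1, C4 cannot be enforced without a join — not preserved.

lossy and not dependency-preserving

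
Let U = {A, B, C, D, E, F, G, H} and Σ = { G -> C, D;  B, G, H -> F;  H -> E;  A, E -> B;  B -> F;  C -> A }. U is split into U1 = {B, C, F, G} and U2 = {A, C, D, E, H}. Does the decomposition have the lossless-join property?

Common attributes: U1 ∩ U2 = {C}.
Closure of {C}: C → A applies, adding A. So (C)⁺ = {A, C}.
The closure contains neither all of U1 = {B, C, F, G} nor all of U2 = {A, C, D, E, H}, so the common attributes are not a superkey of either fragment. The join is lossy.

No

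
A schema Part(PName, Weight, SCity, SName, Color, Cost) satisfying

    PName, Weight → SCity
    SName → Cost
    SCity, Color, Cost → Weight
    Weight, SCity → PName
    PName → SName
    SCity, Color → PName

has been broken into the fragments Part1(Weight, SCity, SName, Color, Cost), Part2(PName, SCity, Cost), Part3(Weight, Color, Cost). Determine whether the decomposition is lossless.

Chase test. Columns are PName, Weight, SCity, SName, Color, Cost; row i has aⱼ where attribute j ∈ Parti, else bᵢⱼ.
Initial tableau (one row per fragment):
  row 1: b11 a2 a3 a4 a5 a6
  row 2: a1 b22 a3 b24 b25 a6
  row 3: b31 a2 b33 b34 a5 a6
No row becomes fully distinguished — the join is lossy.

No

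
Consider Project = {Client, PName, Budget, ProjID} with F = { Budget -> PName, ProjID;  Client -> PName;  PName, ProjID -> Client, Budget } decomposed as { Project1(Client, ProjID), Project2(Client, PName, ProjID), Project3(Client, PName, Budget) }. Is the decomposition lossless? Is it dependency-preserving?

lossy and not dependency-preserving

Lossless test (chase): Rows 1 and 2 agree on Client; apply Client→PName and equate their PName entries. Rows 1 and 2 agree on PName, ProjID; apply PName, ProjID→Client, Budget and equate their Client, Budget entries. No row becomes fully distinguished — the join is lossy.
Dependency preservation: the restricted closure of {Budget} across the fragments never reaches {PName, ProjID}, so Budget → PName, ProjID cannot be enforced without a join — not preserved.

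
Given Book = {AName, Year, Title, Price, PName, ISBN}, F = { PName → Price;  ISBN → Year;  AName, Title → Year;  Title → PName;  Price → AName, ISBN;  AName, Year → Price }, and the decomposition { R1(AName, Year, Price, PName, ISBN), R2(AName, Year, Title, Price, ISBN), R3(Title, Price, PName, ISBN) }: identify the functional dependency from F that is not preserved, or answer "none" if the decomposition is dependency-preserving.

PName → Price lies within R1.
ISBN → Year lies within R1.
AName, Title → Year lies within R2.
Title → PName lies within R3.
Price → AName, ISBN lies within R1.
AName, Year → Price lies within R1.
Every dependency is enforceable on the fragments, so the decomposition is dependency-preserving.

none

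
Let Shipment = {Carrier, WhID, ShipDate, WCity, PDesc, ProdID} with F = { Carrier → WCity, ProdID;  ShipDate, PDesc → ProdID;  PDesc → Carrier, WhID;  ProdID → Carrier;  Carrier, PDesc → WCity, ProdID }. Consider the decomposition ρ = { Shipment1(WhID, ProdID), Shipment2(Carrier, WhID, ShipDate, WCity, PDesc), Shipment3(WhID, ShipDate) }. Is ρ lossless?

Chase test. Columns are Carrier, WhID, ShipDate, WCity, PDesc, ProdID; row i has aⱼ where attribute j ∈ Shipmenti, else bᵢⱼ.
Initial tableau (one row per fragment):
  row 1: b11 a2 b13 b14 b15 a6
  row 2: a1 a2 a3 a4 a5 b26
  row 3: b31 a2 a3 b34 b35 b36
No row becomes fully distinguished — the join is lossy.

No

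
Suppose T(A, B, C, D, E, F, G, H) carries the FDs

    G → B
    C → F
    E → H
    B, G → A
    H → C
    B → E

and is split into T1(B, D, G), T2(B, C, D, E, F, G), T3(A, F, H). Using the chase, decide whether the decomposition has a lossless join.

Chase test. Columns are A, B, C, D, E, F, G, H; row i has aⱼ where attribute j ∈ Ti, else bᵢⱼ.
Initial tableau (one row per fragment):
  row 1: b11 a2 b13 a4 b15 b16 a7 b18
  row 2: b21 a2 a3 a4 a5 a6 a7 b28
  row 3: a1 b32 b33 b34 b35 a6 b37 a8
Rows 1 and 2 agree on B, G; apply B, G→A and equate their A entries.
Rows 1 and 2 agree on B; apply B→E and equate their E entries.
Rows 1 and 2 agree on E; apply E→H and equate their H entries.
Rows 1 and 2 agree on H; apply H→C and equate their C entries.
Rows 1 and 2 agree on C; apply C→F and equate their F entries.
No row becomes fully distinguished — the join is lossy.

No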